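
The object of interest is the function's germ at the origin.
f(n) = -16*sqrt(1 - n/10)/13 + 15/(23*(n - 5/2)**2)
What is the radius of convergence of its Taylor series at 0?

The radius of convergence is 5/2.

Denominator factor (n - 5/2)^2: pole of order 2 at 5/2, modulus 5/2.
Branch term (-16/13)*sqrt(1 - n/(10)): its argument vanishes at n = 10, a square-root branch point, modulus 10.
The radius of convergence is the smallest modulus among the singular points: 5/2.


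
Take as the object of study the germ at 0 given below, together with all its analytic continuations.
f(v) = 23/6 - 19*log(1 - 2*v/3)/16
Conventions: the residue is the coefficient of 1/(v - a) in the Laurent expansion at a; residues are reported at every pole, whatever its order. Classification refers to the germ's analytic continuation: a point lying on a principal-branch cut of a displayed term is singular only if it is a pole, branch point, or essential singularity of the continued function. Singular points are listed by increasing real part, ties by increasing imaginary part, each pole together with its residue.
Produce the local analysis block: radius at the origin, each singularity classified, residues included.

Radius of convergence at 0: 3/2.
At 3/2: a logarithmic branch point.

Branch term (-19/16)*log(1 - v/(3/2)): its argument vanishes at v = 3/2, a logarithmic branch point, modulus 3/2.
The radius of convergence is the smallest modulus among the singular points: 3/2.


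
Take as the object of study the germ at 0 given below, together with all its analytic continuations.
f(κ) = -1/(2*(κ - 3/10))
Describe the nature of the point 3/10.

The denominator factor κ - 3/10 vanishes at 3/10 and appears to the power 1; the numerator there equals -1/2, nonzero, and no other factor vanishes.
Hence a pole whose order is the multiplicity, 1.

The point is a pole of order 1.


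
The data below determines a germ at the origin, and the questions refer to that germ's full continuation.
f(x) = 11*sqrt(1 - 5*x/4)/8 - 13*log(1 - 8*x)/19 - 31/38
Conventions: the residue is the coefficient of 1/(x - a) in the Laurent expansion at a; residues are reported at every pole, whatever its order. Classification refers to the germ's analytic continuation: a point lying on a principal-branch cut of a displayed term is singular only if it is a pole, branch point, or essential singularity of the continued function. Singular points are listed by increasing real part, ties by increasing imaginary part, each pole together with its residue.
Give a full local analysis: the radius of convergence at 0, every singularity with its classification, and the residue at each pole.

Radius of convergence at 0: 1/8.
At 1/8: a logarithmic branch point.
At 4/5: an algebraic (square-root) branch point.

Branch term (-13/19)*log(1 - x/(1/8)): its argument vanishes at x = 1/8, a logarithmic branch point, modulus 1/8.
Branch term (11/8)*sqrt(1 - x/(4/5)): its argument vanishes at x = 4/5, a square-root branch point, modulus 4/5.
The radius of convergence is the smallest modulus among the singular points: 1/8.
List the singular points by increasing real part (a conjugate pair: the negative imaginary part first).


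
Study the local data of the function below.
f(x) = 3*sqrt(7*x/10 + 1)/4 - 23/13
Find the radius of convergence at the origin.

Branch term (3/4)*sqrt(1 - x/(-10/7)): its argument vanishes at x = -10/7, a square-root branch point, modulus 10/7.
The radius of convergence is the smallest modulus among the singular points: 10/7.

The radius of convergence is 10/7.


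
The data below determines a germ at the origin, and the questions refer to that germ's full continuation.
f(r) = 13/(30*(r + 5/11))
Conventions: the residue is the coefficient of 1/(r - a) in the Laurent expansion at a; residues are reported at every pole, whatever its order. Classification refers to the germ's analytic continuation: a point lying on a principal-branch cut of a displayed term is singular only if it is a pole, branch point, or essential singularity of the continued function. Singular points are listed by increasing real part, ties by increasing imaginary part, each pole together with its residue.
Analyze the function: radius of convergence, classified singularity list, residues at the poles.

Denominator factor (r + 5/11): pole of order 1 at -5/11, modulus 5/11.
The radius of convergence is the smallest modulus among the singular points: 5/11.
At the order-1 pole -5/11 set g(r) = (r - (-5/11))*f(r) = 13/30.
Simple pole: residue = g(a) at a = -5/11, which is 13/30.

Radius of convergence at 0: 5/11.
At -5/11: a pole of order 1; residue 13/30.


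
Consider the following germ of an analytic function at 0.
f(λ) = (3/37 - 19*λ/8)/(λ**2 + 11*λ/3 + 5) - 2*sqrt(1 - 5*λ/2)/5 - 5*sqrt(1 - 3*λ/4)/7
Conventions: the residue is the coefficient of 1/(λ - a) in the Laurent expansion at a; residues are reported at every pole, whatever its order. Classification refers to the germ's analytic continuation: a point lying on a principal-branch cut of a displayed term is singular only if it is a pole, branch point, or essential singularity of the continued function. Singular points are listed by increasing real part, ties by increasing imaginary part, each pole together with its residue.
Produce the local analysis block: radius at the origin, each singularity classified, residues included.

Radius of convergence at 0: 2/5.
At (-11/6) - ((1/6)*sqrt(59))*i: a pole of order 1; residue (-19/16) + ((7877/34928)*sqrt(59))*i.
At (-11/6) + ((1/6)*sqrt(59))*i: a pole of order 1; residue (-19/16) - ((7877/34928)*sqrt(59))*i.
At 2/5: an algebraic (square-root) branch point.
At 4/3: an algebraic (square-root) branch point.

Denominator factor (λ**2 + 11*λ/3 + 5): discriminant -59/9, complex-conjugate roots (-11/6) + ((1/6)*sqrt(59))*i and (-11/6) - ((1/6)*sqrt(59))*i; poles of order 1, moduli sqrt(5) and sqrt(5).
Branch term (-5/7)*sqrt(1 - λ/(4/3)): its argument vanishes at λ = 4/3, a square-root branch point, modulus 4/3.
Branch term (-2/5)*sqrt(1 - λ/(2/5)): its argument vanishes at λ = 2/5, a square-root branch point, modulus 2/5.
The radius of convergence is the smallest modulus among the singular points: 2/5.
The branch terms are analytic at (-11/6) - ((1/6)*sqrt(59))*i and contribute nothing to the residue; only the rational part matters.
The factor λ**2 + 11*λ/3 + 5 splits as (λ - a)(λ - a') with a = (-11/6) - ((1/6)*sqrt(59))*i, a' = (-11/6) + ((1/6)*sqrt(59))*i. At the order-1 pole a set g(λ) = (λ - a)*(rational part) = [3/37 - 19*λ/8] / (λ - a').
Simple pole: residue = g(a) at a = (-11/6) - ((1/6)*sqrt(59))*i, which is (-19/16) + ((7877/34928)*sqrt(59))*i.
The branch terms are analytic at (-11/6) + ((1/6)*sqrt(59))*i and contribute nothing to the residue; only the rational part matters.
The factor λ**2 + 11*λ/3 + 5 splits as (λ - a)(λ - a') with a = (-11/6) + ((1/6)*sqrt(59))*i, a' = (-11/6) - ((1/6)*sqrt(59))*i. At the order-1 pole a set g(λ) = (λ - a)*(rational part) = [3/37 - 19*λ/8] / (λ - a').
Simple pole: residue = g(a) at a = (-11/6) + ((1/6)*sqrt(59))*i, which is (-19/16) - ((7877/34928)*sqrt(59))*i.
List the singular points by increasing real part (a conjugate pair: the negative imaginary part first).


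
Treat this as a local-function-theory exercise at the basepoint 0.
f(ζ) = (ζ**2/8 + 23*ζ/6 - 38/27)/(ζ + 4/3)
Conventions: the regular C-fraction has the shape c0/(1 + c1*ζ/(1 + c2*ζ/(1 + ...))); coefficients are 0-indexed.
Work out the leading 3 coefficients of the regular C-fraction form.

Taylor coefficients (expand at 0): a_0 = -19/18, a_1 = 11/3, a_2 = -85/32.
c0 = a_0 = -19/18. Peel one level at a time: if S = 1 + c*ζ/S' with S'(0) = 1, then c is the ζ-coefficient of S and S' = c*ζ/(S - 1).
S_1 = c0/f = 1 + (66/19)*ζ + (55161/5776)*ζ^2 + ...; c1 = 66/19.
S_2 = c1*ζ/(S_1 - 1) = 1 + (-18387/6688)*ζ + ...; c2 = -18387/6688.

The regular C-fraction coefficients are [-19/18, 66/19, -18387/6688].


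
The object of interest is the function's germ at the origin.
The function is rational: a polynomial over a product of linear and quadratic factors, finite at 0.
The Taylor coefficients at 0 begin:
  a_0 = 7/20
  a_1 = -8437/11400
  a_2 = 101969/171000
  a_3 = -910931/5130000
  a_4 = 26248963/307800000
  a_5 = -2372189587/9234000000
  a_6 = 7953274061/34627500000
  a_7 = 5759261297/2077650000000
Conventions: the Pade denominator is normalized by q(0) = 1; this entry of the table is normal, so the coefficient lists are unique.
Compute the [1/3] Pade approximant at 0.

Taylor coefficients needed (read off): a_0 = 7/20, a_1 = -8437/11400, a_2 = 101969/171000, a_3 = -910931/5130000, a_4 = 26248963/307800000.
Write the denominator as Q(d) = 1 + q1*d + q2*d^2 + q3*d^3. Requiring Q*f - P = O(d^5) with deg P <= 1 kills the coefficients of d^2..d^4 in Q*f:
  d^2: a_2 + q1*a_1 + q2*a_0 = 0, i.e. 101969/171000 + (-8437/11400)*q1 + (7/20)*q2 = 0.
  d^3: a_3 + q1*a_2 + q2*a_1 + q3*a_0 = 0, i.e. -910931/5130000 + (101969/171000)*q1 + (-8437/11400)*q2 + (7/20)*q3 = 0.
  d^4: a_4 + q1*a_3 + q2*a_2 + q3*a_1 = 0, i.e. 26248963/307800000 + (-910931/5130000)*q1 + (101969/171000)*q2 + (-8437/11400)*q3 = 0.
Solving this linear system: q1 = 6582503543/4669637370, q2 = 59630824211/46696373700, q3 = 75267225841/93392747400.
The numerator is Q*f truncated at degree 1: P0 = a_0 = 7/20; P1 = a_1 + q1*a_0 = -36482059317/147871850050.

The Pade approximant has numerator coefficients [7/20, -36482059317/147871850050]; denominator coefficients [1, 6582503543/4669637370, 59630824211/46696373700, 75267225841/93392747400].


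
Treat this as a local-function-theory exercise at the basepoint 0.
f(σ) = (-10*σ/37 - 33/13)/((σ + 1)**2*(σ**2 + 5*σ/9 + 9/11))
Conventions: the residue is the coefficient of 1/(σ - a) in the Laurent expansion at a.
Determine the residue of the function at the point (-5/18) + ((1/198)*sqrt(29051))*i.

The factor σ**2 + 5*σ/9 + 9/11 splits as (σ - a)(σ - a') with a = (-5/18) + ((1/198)*sqrt(29051))*i, a' = (-5/18) - ((1/198)*sqrt(29051))*i. At the order-1 pole a set g(σ) = (σ - a)*f(σ) = [(-10*σ/37 - 33/13)/(σ + 1)**2] / (σ - a').
Simple pole: residue = g(a) at a = (-5/18) + ((1/198)*sqrt(29051))*i, which is (1311849/1156250) - ((21317769/39697531250)*sqrt(29051))*i.

The residue is (1311849/1156250) - ((21317769/39697531250)*sqrt(29051))*i.


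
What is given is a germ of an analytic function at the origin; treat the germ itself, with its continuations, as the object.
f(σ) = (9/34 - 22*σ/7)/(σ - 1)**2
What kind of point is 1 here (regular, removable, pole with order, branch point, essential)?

The point is a pole of order 2.

The denominator factor σ - 1 vanishes at 1 and appears to the power 2; the numerator there equals -685/238, nonzero, and no other factor vanishes.
Hence a pole whose order is the multiplicity, 2.


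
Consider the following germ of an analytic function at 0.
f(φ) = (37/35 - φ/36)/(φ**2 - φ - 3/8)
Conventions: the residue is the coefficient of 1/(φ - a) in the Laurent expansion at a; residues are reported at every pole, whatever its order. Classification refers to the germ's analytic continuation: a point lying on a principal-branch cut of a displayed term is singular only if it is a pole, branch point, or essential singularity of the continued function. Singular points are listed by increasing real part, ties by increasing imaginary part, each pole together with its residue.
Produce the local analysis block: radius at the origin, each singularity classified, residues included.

Denominator factor (φ**2 - φ - 3/8): discriminant 5/2, real irrational roots 1/2 + (1/4)*sqrt(10) and 1/2 - (1/4)*sqrt(10); poles of order 1, moduli 1/2 + (1/4)*sqrt(10) and -1/2 + (1/4)*sqrt(10).
The radius of convergence is the smallest modulus among the singular points: -1/2 + (1/4)*sqrt(10).
The factor φ**2 - φ - 3/8 splits as (φ - a)(φ - a') with a = 1/2 - (1/4)*sqrt(10), a' = 1/2 + (1/4)*sqrt(10). At the order-1 pole a set g(φ) = (φ - a)*f(φ) = [37/35 - φ/36] / (φ - a').
Simple pole: residue = g(a) at a = 1/2 - (1/4)*sqrt(10), which is -1/72 - (2629/12600)*sqrt(10).
The factor φ**2 - φ - 3/8 splits as (φ - a)(φ - a') with a = 1/2 + (1/4)*sqrt(10), a' = 1/2 - (1/4)*sqrt(10). At the order-1 pole a set g(φ) = (φ - a)*f(φ) = [37/35 - φ/36] / (φ - a').
Simple pole: residue = g(a) at a = 1/2 + (1/4)*sqrt(10), which is -1/72 + (2629/12600)*sqrt(10).
List the singular points by increasing real part (a conjugate pair: the negative imaginary part first).

Radius of convergence at 0: -1/2 + (1/4)*sqrt(10).
At 1/2 - (1/4)*sqrt(10): a pole of order 1; residue -1/72 - (2629/12600)*sqrt(10).
At 1/2 + (1/4)*sqrt(10): a pole of order 1; residue -1/72 + (2629/12600)*sqrt(10).


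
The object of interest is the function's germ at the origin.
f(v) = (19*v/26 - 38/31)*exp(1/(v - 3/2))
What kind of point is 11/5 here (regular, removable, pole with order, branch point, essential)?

There is no denominator, hence no pole anywhere.
The essential point of exp(1/(v - (3/2))) is 3/2, not 11/5.
So the germ continues analytically to 11/5.

The point is a regular point.


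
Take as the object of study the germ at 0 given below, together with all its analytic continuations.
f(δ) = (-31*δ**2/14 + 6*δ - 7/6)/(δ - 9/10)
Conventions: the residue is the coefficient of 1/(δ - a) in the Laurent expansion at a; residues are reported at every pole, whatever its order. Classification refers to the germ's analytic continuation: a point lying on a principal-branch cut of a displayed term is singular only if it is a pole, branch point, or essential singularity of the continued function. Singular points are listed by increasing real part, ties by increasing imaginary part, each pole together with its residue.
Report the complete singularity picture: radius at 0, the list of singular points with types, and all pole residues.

Denominator factor (δ - 9/10): pole of order 1 at 9/10, modulus 9/10.
The radius of convergence is the smallest modulus among the singular points: 9/10.
At the order-1 pole 9/10 set g(δ) = (δ - (9/10))*f(δ) = -31*δ**2/14 + 6*δ - 7/6.
Simple pole: residue = g(a) at a = 9/10, which is 10247/4200.

Radius of convergence at 0: 9/10.
At 9/10: a pole of order 1; residue 10247/4200.


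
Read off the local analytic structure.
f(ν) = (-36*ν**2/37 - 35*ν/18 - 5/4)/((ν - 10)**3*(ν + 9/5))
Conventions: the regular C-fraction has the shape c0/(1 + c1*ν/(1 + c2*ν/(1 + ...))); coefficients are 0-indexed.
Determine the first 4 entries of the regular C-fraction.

Taylor coefficients (expand at 0): a_0 = 1/1440, a_1 = 13/14400, a_2 = 1213/2997000, a_3 = 3913/431568000.
c0 = a_0 = 1/1440. Peel one level at a time: if S = 1 + c*ν/S' with S'(0) = 1, then c is the ν-coefficient of S and S' = c*ν/(S - 1).
S_1 = c0/f = 1 + (-13/10)*ν + (36869/33300)*ν^2 + ...; c1 = -13/10.
S_2 = c1*ν/(S_1 - 1) = 1 + (36869/43290)*ν + (59641489/312337350)*ν^2 + ...; c2 = 36869/43290.
S_3 = c2*ν/(S_2 - 1) = 1 + (-59641489/266009835)*ν + ...; c3 = -59641489/266009835.

The regular C-fraction coefficients are [1/1440, -13/10, 36869/43290, -59641489/266009835].


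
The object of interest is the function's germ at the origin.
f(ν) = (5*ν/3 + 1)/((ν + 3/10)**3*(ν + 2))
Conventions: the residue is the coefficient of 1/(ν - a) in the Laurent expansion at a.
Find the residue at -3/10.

The residue is -7000/14739.

At the order-3 pole -3/10 set g(ν) = (ν - (-3/10))^3*f(ν) = (5*ν/3 + 1)/(ν + 2).
Order-3 pole: residue = g''(a)/2; g''(-3/10) = -14000/14739, so the residue is -7000/14739.


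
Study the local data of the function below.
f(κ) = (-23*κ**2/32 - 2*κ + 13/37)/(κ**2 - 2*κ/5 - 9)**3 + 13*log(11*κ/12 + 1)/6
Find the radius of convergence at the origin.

The radius of convergence is 12/11.

Denominator factor (κ**2 - 2*κ/5 - 9)^3: discriminant 904/25, real irrational roots 1/5 + (1/5)*sqrt(226) and 1/5 - (1/5)*sqrt(226); poles of order 3, moduli 1/5 + (1/5)*sqrt(226) and -1/5 + (1/5)*sqrt(226).
Branch term (13/6)*log(1 - κ/(-12/11)): its argument vanishes at κ = -12/11, a logarithmic branch point, modulus 12/11.
The radius of convergence is the smallest modulus among the singular points: 12/11.


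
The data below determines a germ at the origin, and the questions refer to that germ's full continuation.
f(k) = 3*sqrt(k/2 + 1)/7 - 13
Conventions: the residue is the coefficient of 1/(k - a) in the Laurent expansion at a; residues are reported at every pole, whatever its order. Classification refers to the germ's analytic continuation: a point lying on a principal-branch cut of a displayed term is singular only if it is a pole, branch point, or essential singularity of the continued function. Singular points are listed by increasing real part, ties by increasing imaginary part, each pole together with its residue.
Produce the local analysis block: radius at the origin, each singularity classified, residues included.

Radius of convergence at 0: 2.
At -2: an algebraic (square-root) branch point.

Branch term (3/7)*sqrt(1 - k/(-2)): its argument vanishes at k = -2, a square-root branch point, modulus 2.
The radius of convergence is the smallest modulus among the singular points: 2.


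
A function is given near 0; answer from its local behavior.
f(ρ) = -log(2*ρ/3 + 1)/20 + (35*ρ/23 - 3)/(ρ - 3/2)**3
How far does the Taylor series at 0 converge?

The radius of convergence is 3/2.

Denominator factor (ρ - 3/2)^3: pole of order 3 at 3/2, modulus 3/2.
Branch term (-1/20)*log(1 - ρ/(-3/2)): its argument vanishes at ρ = -3/2, a logarithmic branch point, modulus 3/2.
The radius of convergence is the smallest modulus among the singular points: 3/2.


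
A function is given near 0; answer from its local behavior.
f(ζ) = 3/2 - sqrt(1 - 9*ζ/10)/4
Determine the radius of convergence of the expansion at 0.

The radius of convergence is 10/9.

Branch term (-1/4)*sqrt(1 - ζ/(10/9)): its argument vanishes at ζ = 10/9, a square-root branch point, modulus 10/9.
The radius of convergence is the smallest modulus among the singular points: 10/9.


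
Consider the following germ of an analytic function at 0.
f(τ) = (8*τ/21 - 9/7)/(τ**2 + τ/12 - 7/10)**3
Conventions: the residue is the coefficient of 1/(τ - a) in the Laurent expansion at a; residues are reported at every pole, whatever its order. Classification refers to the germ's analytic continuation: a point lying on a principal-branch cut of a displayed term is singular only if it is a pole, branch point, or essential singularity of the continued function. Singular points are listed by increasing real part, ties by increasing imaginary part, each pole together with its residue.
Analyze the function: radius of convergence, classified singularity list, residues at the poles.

Radius of convergence at 0: -1/24 + (1/120)*sqrt(10105).
At -1/24 - (1/120)*sqrt(10105): a pole of order 3; residue (340070400/57782586827)*sqrt(10105).
At -1/24 + (1/120)*sqrt(10105): a pole of order 3; residue -(340070400/57782586827)*sqrt(10105).

Denominator factor (τ**2 + τ/12 - 7/10)^3: discriminant 2021/720, real irrational roots -1/24 + (1/120)*sqrt(10105) and -1/24 - (1/120)*sqrt(10105); poles of order 3, moduli -1/24 + (1/120)*sqrt(10105) and 1/24 + (1/120)*sqrt(10105).
The radius of convergence is the smallest modulus among the singular points: -1/24 + (1/120)*sqrt(10105).
The factor τ**2 + τ/12 - 7/10 splits as (τ - a)(τ - a') with a = -1/24 - (1/120)*sqrt(10105), a' = -1/24 + (1/120)*sqrt(10105). At the order-3 pole a set g(τ) = (τ - a)^3*f(τ) = [8*τ/21 - 9/7] / (τ - a')^3.
Order-3 pole: residue = g''(a)/2; g''(-1/24 - (1/120)*sqrt(10105)) = (680140800/57782586827)*sqrt(10105), so the residue is (340070400/57782586827)*sqrt(10105).
The factor τ**2 + τ/12 - 7/10 splits as (τ - a)(τ - a') with a = -1/24 + (1/120)*sqrt(10105), a' = -1/24 - (1/120)*sqrt(10105). At the order-3 pole a set g(τ) = (τ - a)^3*f(τ) = [8*τ/21 - 9/7] / (τ - a')^3.
Order-3 pole: residue = g''(a)/2; g''(-1/24 + (1/120)*sqrt(10105)) = -(680140800/57782586827)*sqrt(10105), so the residue is -(340070400/57782586827)*sqrt(10105).
List the singular points by increasing real part (a conjugate pair: the negative imaginary part first).


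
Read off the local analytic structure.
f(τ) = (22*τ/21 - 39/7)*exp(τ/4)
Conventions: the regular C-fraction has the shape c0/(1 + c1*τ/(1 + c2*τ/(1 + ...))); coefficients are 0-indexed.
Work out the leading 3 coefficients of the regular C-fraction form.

The regular C-fraction coefficients are [-39/7, -29/468, 8585/27144].

Taylor coefficients (expand at 0): a_0 = -39/7, a_1 = -29/84, a_2 = 59/672.
c0 = a_0 = -39/7. Peel one level at a time: if S = 1 + c*τ/S' with S'(0) = 1, then c is the τ-coefficient of S and S' = c*τ/(S - 1).
S_1 = c0/f = 1 + (-29/468)*τ + (8585/438048)*τ^2 + ...; c1 = -29/468.
S_2 = c1*τ/(S_1 - 1) = 1 + (8585/27144)*τ + ...; c2 = 8585/27144.


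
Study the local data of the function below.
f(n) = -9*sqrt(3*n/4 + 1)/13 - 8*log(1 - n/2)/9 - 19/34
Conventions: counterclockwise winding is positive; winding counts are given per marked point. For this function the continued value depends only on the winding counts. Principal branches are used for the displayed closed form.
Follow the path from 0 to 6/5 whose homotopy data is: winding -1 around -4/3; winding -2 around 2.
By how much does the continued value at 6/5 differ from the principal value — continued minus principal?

Continued minus principal equals ((9/65)*sqrt(190)) + ((32/9)*pi)*i.

The rational part is single-valued and drops out of the difference; each branch term changes only by its own monodromy.
(-9/13)*sqrt(1 - n/(-4/3)): winding -1 is odd, the square root flips sign, contributing -2*(-9/13)*sqrt(1 - (6/5)/(-4/3)) = -2*(-9/13)*sqrt(19/10) = (9/65)*sqrt(190).
(-8/9)*log(1 - n/(2)): each positive loop around 2 adds 2*pi*i to the log, so winding -2 contributes (-8/9)*(-2)*2*pi*i = (32/9)*pi*i.
Summing the contributions at n = 6/5 gives ((9/65)*sqrt(190)) + ((32/9)*pi)*i.


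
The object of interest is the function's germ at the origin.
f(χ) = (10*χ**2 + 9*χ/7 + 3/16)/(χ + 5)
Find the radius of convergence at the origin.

The radius of convergence is 5.

Denominator factor (χ + 5): pole of order 1 at -5, modulus 5.
The radius of convergence is the smallest modulus among the singular points: 5.


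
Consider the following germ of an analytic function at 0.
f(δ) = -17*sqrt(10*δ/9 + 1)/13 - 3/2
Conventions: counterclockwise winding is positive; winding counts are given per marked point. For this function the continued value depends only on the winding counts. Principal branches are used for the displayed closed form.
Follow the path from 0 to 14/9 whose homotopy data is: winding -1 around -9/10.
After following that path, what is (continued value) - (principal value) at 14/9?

Continued minus principal equals (34/117)*sqrt(221).

The rational part is single-valued and drops out of the difference; each branch term changes only by its own monodromy.
(-17/13)*sqrt(1 - δ/(-9/10)): winding -1 is odd, the square root flips sign, contributing -2*(-17/13)*sqrt(1 - (14/9)/(-9/10)) = -2*(-17/13)*sqrt(221/81) = (34/117)*sqrt(221).
Summing the contributions at δ = 14/9 gives (34/117)*sqrt(221).


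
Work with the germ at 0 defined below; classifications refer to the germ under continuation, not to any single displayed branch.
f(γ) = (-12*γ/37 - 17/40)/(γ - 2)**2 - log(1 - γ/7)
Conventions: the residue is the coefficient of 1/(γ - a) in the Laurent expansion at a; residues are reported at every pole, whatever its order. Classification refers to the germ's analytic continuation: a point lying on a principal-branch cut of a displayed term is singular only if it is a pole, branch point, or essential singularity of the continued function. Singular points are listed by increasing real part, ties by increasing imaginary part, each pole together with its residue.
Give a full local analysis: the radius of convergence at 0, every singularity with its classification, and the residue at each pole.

Denominator factor (γ - 2)^2: pole of order 2 at 2, modulus 2.
Branch term (-1)*log(1 - γ/(7)): its argument vanishes at γ = 7, a logarithmic branch point, modulus 7.
The radius of convergence is the smallest modulus among the singular points: 2.
The branch term is analytic at 2 and contributes nothing to the residue; only the rational part matters.
At the order-2 pole 2 set g(γ) = (γ - (2))^2*(rational part) = -12*γ/37 - 17/40.
Order-2 pole: residue = g'(a); g'(2) = -12/37, so the residue is -12/37.
List the singular points by increasing real part (a conjugate pair: the negative imaginary part first).

Radius of convergence at 0: 2.
At 2: a pole of order 2; residue -12/37.
At 7: a logarithmic branch point.


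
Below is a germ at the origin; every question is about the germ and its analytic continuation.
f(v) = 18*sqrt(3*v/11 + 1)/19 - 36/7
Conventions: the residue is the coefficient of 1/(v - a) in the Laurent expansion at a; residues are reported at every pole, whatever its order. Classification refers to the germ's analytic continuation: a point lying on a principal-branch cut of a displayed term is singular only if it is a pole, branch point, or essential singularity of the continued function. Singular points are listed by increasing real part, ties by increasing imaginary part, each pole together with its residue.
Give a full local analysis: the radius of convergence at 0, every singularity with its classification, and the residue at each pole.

Branch term (18/19)*sqrt(1 - v/(-11/3)): its argument vanishes at v = -11/3, a square-root branch point, modulus 11/3.
The radius of convergence is the smallest modulus among the singular points: 11/3.

Radius of convergence at 0: 11/3.
At -11/3: an algebraic (square-root) branch point.


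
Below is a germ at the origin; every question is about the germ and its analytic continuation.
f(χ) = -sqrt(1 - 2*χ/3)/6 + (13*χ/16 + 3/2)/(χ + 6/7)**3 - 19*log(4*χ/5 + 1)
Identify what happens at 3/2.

The term (-1/6)*sqrt(1 - χ/(3/2)) has argument 1 - 3/2/(3/2) = 0 at 3/2: a square-root (algebraic, two-sheeted) branch point; the remaining terms are analytic or single-valued there.

The point is an algebraic (square-root) branch point.


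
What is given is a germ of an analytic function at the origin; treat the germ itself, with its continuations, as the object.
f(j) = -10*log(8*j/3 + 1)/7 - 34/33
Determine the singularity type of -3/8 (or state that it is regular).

The term (-10/7)*log(1 - j/(-3/8)) has argument 1 - -3/8/(-3/8) = 0 at -3/8: a logarithmic (infinitely-sheeted) branch point; the remaining terms are analytic or single-valued there.

The point is a logarithmic branch point.


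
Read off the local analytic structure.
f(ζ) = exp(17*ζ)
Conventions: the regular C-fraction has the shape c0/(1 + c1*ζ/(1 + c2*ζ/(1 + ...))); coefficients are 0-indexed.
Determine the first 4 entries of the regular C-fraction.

Taylor coefficients (expand at 0): a_0 = 1, a_1 = 17, a_2 = 289/2, a_3 = 4913/6.
c0 = a_0 = 1. Peel one level at a time: if S = 1 + c*ζ/S' with S'(0) = 1, then c is the ζ-coefficient of S and S' = c*ζ/(S - 1).
S_1 = c0/f = 1 + (-17)*ζ + (289/2)*ζ^2 + ...; c1 = -17.
S_2 = c1*ζ/(S_1 - 1) = 1 + (17/2)*ζ + (289/12)*ζ^2 + ...; c2 = 17/2.
S_3 = c2*ζ/(S_2 - 1) = 1 + (-17/6)*ζ + ...; c3 = -17/6.

The regular C-fraction coefficients are [1, -17, 17/2, -17/6].


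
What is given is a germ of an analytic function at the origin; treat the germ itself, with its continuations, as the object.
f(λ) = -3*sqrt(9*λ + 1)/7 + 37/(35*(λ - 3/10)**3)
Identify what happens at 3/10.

The denominator factor λ - 3/10 vanishes at 3/10 and appears to the power 3; the numerator there equals 37/35, nonzero, and no other factor vanishes.
The branch terms are analytic at this point.
Hence a pole whose order is the multiplicity, 3.

The point is a pole of order 3.


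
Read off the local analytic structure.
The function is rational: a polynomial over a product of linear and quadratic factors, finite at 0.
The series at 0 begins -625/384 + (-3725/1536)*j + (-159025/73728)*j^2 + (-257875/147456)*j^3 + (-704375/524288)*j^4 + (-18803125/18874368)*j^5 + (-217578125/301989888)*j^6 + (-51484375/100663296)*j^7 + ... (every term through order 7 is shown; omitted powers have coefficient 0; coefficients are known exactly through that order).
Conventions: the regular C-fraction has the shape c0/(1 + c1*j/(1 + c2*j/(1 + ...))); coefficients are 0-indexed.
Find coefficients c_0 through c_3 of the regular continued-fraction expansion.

The regular C-fraction coefficients are [-625/384, -149/100, 107387/178800, -89397025/768031824].

Taylor coefficients (read off): a_0 = -625/384, a_1 = -3725/1536, a_2 = -159025/73728, a_3 = -257875/147456.
c0 = a_0 = -625/384. Peel one level at a time: if S = 1 + c*j/S' with S'(0) = 1, then c is the j-coefficient of S and S' = c*j/(S - 1).
S_1 = c0/f = 1 + (-149/100)*j + (107387/120000)*j^2 + ...; c1 = -149/100.
S_2 = c1*j/(S_1 - 1) = 1 + (107387/178800)*j + (3575881/51151104)*j^2 + ...; c2 = 107387/178800.
S_3 = c2*j/(S_2 - 1) = 1 + (-89397025/768031824)*j + ...; c3 = -89397025/768031824.


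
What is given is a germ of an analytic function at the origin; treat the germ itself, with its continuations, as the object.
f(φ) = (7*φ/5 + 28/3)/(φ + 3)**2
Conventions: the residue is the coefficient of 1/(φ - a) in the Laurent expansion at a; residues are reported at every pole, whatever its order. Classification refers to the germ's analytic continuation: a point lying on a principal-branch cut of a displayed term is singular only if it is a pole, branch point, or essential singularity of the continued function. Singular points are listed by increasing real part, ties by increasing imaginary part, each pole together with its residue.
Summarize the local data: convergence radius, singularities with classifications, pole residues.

Denominator factor (φ + 3)^2: pole of order 2 at -3, modulus 3.
The radius of convergence is the smallest modulus among the singular points: 3.
At the order-2 pole -3 set g(φ) = (φ - (-3))^2*f(φ) = 7*φ/5 + 28/3.
Order-2 pole: residue = g'(a); g'(-3) = 7/5, so the residue is 7/5.

Radius of convergence at 0: 3.
At -3: a pole of order 2; residue 7/5.


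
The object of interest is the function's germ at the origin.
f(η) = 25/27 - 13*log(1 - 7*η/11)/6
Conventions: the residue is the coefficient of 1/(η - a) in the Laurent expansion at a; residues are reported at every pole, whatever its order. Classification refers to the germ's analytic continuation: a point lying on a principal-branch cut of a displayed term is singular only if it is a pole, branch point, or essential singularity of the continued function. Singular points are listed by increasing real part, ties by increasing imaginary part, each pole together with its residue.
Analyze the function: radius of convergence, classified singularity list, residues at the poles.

Branch term (-13/6)*log(1 - η/(11/7)): its argument vanishes at η = 11/7, a logarithmic branch point, modulus 11/7.
The radius of convergence is the smallest modulus among the singular points: 11/7.

Radius of convergence at 0: 11/7.
At 11/7: a logarithmic branch point.


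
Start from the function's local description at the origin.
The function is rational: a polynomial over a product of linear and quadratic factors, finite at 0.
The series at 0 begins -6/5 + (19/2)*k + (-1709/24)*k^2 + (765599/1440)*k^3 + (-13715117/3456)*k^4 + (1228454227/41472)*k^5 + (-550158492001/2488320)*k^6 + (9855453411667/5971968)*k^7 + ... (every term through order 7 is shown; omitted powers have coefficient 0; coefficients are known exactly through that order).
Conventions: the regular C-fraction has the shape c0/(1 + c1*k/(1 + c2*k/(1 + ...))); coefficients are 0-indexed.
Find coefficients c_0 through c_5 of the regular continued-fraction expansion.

Taylor coefficients (read off): a_0 = -6/5, a_1 = 19/2, a_2 = -1709/24, a_3 = 765599/1440, a_4 = -13715117/3456, a_5 = 1228454227/41472.
c0 = a_0 = -6/5. Peel one level at a time: if S = 1 + c*k/S' with S'(0) = 1, then c is the k-coefficient of S and S' = c*k/(S - 1).
S_1 = c0/f = 1 + (95/12)*k + (10/3)*k^2 + ...; c1 = 95/12.
S_2 = c1*k/(S_1 - 1) = 1 + (-8/19)*k + (396/1805)*k^2 + ...; c2 = -8/19.
S_3 = c2*k/(S_2 - 1) = 1 + (99/190)*k + (1/100)*k^2 + ...; c3 = 99/190.
S_4 = c3*k/(S_3 - 1) = 1 + (-19/990)*k + (-76/49005)*k^2 + ...; c4 = -19/990.
S_5 = c4*k/(S_4 - 1) = 1 + (-8/99)*k + ...; c5 = -8/99.

The regular C-fraction coefficients are [-6/5, 95/12, -8/19, 99/190, -19/990, -8/99].


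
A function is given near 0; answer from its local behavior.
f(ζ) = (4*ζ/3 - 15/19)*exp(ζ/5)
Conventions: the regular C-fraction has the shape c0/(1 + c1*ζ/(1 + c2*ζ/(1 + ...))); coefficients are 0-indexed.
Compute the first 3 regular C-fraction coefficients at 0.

The regular C-fraction coefficients are [-15/19, 67/45, -2053/1206].

Taylor coefficients (expand at 0): a_0 = -15/19, a_1 = 67/57, a_2 = 143/570.
c0 = a_0 = -15/19. Peel one level at a time: if S = 1 + c*ζ/S' with S'(0) = 1, then c is the ζ-coefficient of S and S' = c*ζ/(S - 1).
S_1 = c0/f = 1 + (67/45)*ζ + (2053/810)*ζ^2 + ...; c1 = 67/45.
S_2 = c1*ζ/(S_1 - 1) = 1 + (-2053/1206)*ζ + ...; c2 = -2053/1206.


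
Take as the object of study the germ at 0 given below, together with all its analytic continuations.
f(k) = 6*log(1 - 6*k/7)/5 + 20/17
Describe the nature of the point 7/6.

The point is a logarithmic branch point.

The term (6/5)*log(1 - k/(7/6)) has argument 1 - 7/6/(7/6) = 0 at 7/6: a logarithmic (infinitely-sheeted) branch point; the remaining terms are analytic or single-valued there.


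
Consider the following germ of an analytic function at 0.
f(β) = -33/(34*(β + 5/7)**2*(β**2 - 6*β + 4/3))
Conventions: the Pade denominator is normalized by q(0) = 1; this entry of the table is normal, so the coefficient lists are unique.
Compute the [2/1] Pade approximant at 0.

The Pade approximant has numerator coefficients [-4851/3400, 12684287/4828000, -465631859/48280000]; denominator coefficients [1, -45259/12780].

Taylor coefficients needed (expand at 0): a_0 = -4851/3400, a_1 = -4851/2000, a_2 = -3099789/170000, a_3 = -219551409/3400000.
Write the denominator as Q(β) = 1 + q1*β. Requiring Q*f - P = O(β^4) with deg P <= 2 kills the coefficients of β^3..β^3 in Q*f:
  β^3: a_3 + q1*a_2 = 0, i.e. -219551409/3400000 + (-3099789/170000)*q1 = 0.
Solving this linear system: q1 = -45259/12780.
The numerator is Q*f truncated at degree 2: P0 = a_0 = -4851/3400; P1 = a_1 + q1*a_0 = 12684287/4828000; P2 = a_2 + q1*a_1 = -465631859/48280000.


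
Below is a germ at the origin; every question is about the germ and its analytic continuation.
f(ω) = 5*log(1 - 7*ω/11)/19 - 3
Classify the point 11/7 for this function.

The point is a logarithmic branch point.

The term (5/19)*log(1 - ω/(11/7)) has argument 1 - 11/7/(11/7) = 0 at 11/7: a logarithmic (infinitely-sheeted) branch point; the remaining terms are analytic or single-valued there.


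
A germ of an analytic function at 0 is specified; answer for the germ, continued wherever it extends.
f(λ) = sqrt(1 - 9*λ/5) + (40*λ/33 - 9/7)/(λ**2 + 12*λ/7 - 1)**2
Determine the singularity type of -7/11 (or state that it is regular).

Denominator factors: λ**2 + 12*λ/7 - 1 = -204/121 at λ = -7/11 — none vanishes.
Branch term sqrt(1 - λ/(5/9)): argument at -7/11 is 118/55, nonzero, so -7/11 is not its branch point (a point on a principal cut is still regular for the continued germ).
So the germ continues analytically to -7/11.

The point is a regular point.


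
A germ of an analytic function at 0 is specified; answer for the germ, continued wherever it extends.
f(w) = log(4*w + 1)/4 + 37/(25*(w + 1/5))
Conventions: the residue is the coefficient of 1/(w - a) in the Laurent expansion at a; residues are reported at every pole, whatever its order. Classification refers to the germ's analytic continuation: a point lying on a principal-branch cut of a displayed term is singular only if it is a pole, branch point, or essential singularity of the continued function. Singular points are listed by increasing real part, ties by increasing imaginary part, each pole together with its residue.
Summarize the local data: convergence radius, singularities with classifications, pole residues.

Denominator factor (w + 1/5): pole of order 1 at -1/5, modulus 1/5.
Branch term (1/4)*log(1 - w/(-1/4)): its argument vanishes at w = -1/4, a logarithmic branch point, modulus 1/4.
The radius of convergence is the smallest modulus among the singular points: 1/5.
The branch term is analytic at -1/5 and contributes nothing to the residue; only the rational part matters.
At the order-1 pole -1/5 set g(w) = (w - (-1/5))*(rational part) = 37/25.
Simple pole: residue = g(a) at a = -1/5, which is 37/25.
List the singular points by increasing real part (a conjugate pair: the negative imaginary part first).

Radius of convergence at 0: 1/5.
At -1/4: a logarithmic branch point.
At -1/5: a pole of order 1; residue 37/25.


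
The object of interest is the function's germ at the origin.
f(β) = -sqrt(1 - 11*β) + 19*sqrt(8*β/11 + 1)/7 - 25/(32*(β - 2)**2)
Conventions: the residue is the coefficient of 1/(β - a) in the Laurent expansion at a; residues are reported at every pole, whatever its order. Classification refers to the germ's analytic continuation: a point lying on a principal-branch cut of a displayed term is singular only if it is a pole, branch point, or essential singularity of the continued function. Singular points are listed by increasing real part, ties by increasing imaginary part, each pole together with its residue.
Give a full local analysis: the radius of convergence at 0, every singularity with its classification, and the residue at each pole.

Denominator factor (β - 2)^2: pole of order 2 at 2, modulus 2.
Branch term (-1)*sqrt(1 - β/(1/11)): its argument vanishes at β = 1/11, a square-root branch point, modulus 1/11.
Branch term (19/7)*sqrt(1 - β/(-11/8)): its argument vanishes at β = -11/8, a square-root branch point, modulus 11/8.
The radius of convergence is the smallest modulus among the singular points: 1/11.
The branch terms are analytic at 2 and contribute nothing to the residue; only the rational part matters.
At the order-2 pole 2 set g(β) = (β - (2))^2*(rational part) = -25/32.
Order-2 pole: residue = g'(a); g'(2) = 0, so the residue is 0.
List the singular points by increasing real part (a conjugate pair: the negative imaginary part first).

Radius of convergence at 0: 1/11.
At -11/8: an algebraic (square-root) branch point.
At 1/11: an algebraic (square-root) branch point.
At 2: a pole of order 2; residue 0.


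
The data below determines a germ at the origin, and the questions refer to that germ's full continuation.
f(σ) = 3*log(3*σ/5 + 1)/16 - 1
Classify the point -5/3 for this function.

The term (3/16)*log(1 - σ/(-5/3)) has argument 1 - -5/3/(-5/3) = 0 at -5/3: a logarithmic (infinitely-sheeted) branch point; the remaining terms are analytic or single-valued there.

The point is a logarithmic branch point.


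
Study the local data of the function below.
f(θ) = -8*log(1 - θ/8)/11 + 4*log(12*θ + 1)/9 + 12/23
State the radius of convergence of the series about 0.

The radius of convergence is 1/12.

Branch term (-8/11)*log(1 - θ/(8)): its argument vanishes at θ = 8, a logarithmic branch point, modulus 8.
Branch term (4/9)*log(1 - θ/(-1/12)): its argument vanishes at θ = -1/12, a logarithmic branch point, modulus 1/12.
The radius of convergence is the smallest modulus among the singular points: 1/12.


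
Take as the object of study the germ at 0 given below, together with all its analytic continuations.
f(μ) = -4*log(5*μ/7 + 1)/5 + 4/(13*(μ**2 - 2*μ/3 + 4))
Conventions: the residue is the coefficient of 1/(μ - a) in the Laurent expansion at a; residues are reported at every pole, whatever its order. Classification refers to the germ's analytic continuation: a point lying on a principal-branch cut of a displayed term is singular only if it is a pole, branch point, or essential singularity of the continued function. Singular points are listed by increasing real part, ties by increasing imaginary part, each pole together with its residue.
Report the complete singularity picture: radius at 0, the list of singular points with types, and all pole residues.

Radius of convergence at 0: 7/5.
At -7/5: a logarithmic branch point.
At (1/3) - ((1/3)*sqrt(35))*i: a pole of order 1; residue ((6/455)*sqrt(35))*i.
At (1/3) + ((1/3)*sqrt(35))*i: a pole of order 1; residue -((6/455)*sqrt(35))*i.

Denominator factor (μ**2 - 2*μ/3 + 4): discriminant -140/9, complex-conjugate roots (1/3) + ((1/3)*sqrt(35))*i and (1/3) - ((1/3)*sqrt(35))*i; poles of order 1, moduli 2 and 2.
Branch term (-4/5)*log(1 - μ/(-7/5)): its argument vanishes at μ = -7/5, a logarithmic branch point, modulus 7/5.
The radius of convergence is the smallest modulus among the singular points: 7/5.
The branch term is analytic at (1/3) - ((1/3)*sqrt(35))*i and contributes nothing to the residue; only the rational part matters.
The factor μ**2 - 2*μ/3 + 4 splits as (μ - a)(μ - a') with a = (1/3) - ((1/3)*sqrt(35))*i, a' = (1/3) + ((1/3)*sqrt(35))*i. At the order-1 pole a set g(μ) = (μ - a)*(rational part) = [4/13] / (μ - a').
Simple pole: residue = g(a) at a = (1/3) - ((1/3)*sqrt(35))*i, which is ((6/455)*sqrt(35))*i.
The branch term is analytic at (1/3) + ((1/3)*sqrt(35))*i and contributes nothing to the residue; only the rational part matters.
The factor μ**2 - 2*μ/3 + 4 splits as (μ - a)(μ - a') with a = (1/3) + ((1/3)*sqrt(35))*i, a' = (1/3) - ((1/3)*sqrt(35))*i. At the order-1 pole a set g(μ) = (μ - a)*(rational part) = [4/13] / (μ - a').
Simple pole: residue = g(a) at a = (1/3) + ((1/3)*sqrt(35))*i, which is -((6/455)*sqrt(35))*i.
List the singular points by increasing real part (a conjugate pair: the negative imaginary part first).
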